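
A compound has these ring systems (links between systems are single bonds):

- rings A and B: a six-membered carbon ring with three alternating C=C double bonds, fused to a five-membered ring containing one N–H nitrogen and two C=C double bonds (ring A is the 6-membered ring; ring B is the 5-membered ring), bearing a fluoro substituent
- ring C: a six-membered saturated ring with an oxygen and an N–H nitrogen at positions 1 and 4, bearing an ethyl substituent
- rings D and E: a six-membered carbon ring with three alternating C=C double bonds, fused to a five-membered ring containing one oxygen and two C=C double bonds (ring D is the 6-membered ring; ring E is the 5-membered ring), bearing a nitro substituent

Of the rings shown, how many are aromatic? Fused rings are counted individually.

Rings A and B form a fused bicyclic system (with one N–H) with 9 sp² atoms and 10 π electrons from ring double bonds plus a heteroatom lone pair. 10 = 4(2)+2, so the system is aromatic and both rings count as aromatic (indole).
Ring C has only sp³ atoms, so it is not fully conjugated — not aromatic (morpholine).
Rings D and E form a fused bicyclic system (with one oxygen) with 9 sp² atoms and 10 π electrons from ring double bonds plus a heteroatom lone pair. 10 = 4(2)+2, so the system is aromatic and both rings count as aromatic (benzofuran).
Aromatic: A, B, D, E. Total: 4.

4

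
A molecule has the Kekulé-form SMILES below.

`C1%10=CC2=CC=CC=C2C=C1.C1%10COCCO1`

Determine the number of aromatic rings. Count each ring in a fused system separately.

2

The SMILES encodes two fused six-membered carbon rings, each with three alternating C=C double bonds; a six-membered saturated ring with oxygens at positions 1 and 4.
The fused 6/6-membered bicyclic is a single π system with 10 sp² atoms and 10 π electrons from ring double bonds. 10 = 4(2)+2, so the system is aromatic and both rings count as aromatic (naphthalene).
The 6-membered ring with two oxygens (1,4) has only sp³ atoms, so it is not fully conjugated — not aromatic (1,4-dioxane).
2 of the 3 rings are aromatic. Total: 2.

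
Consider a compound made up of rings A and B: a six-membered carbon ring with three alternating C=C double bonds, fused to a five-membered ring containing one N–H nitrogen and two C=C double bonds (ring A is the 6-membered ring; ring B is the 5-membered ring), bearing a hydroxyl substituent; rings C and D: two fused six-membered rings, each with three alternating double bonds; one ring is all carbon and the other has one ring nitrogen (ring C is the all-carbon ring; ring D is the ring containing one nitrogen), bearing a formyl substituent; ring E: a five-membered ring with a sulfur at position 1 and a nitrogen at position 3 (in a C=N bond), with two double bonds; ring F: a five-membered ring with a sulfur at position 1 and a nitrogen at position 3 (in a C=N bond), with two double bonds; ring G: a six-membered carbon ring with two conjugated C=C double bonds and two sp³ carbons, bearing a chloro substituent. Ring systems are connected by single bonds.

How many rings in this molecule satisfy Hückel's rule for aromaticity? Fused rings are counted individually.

Rings A and B form a fused bicyclic system (with one N–H) with 9 sp² atoms and 10 π electrons from ring double bonds plus a heteroatom lone pair. 10 = 4(2)+2, so the system is aromatic and both rings count as aromatic (indole).
Rings C and D form a fused bicyclic system (with one nitrogen) with 10 sp² atoms and 10 π electrons from ring double bonds. 10 = 4(2)+2, so the system is aromatic and both rings count as aromatic (quinoline).
Ring E is planar and fully conjugated; 2 ring double bonds (4 π electrons) plus a heteroatom lone pair (2) give 6 π electrons. Since 6 = 4n+2 (n=1), ring E is aromatic (thiazole).
Ring F is planar and fully conjugated; 2 ring double bonds (4 π electrons) plus a heteroatom lone pair (2) give 6 π electrons. Since 6 = 4n+2 (n=1), ring F is aromatic (thiazole).
Ring G has two sp³ carbons, so it is not fully conjugated — not aromatic (1,3-cyclohexadiene).
Aromatic: A, B, C, D, E, F. Total: 6.

6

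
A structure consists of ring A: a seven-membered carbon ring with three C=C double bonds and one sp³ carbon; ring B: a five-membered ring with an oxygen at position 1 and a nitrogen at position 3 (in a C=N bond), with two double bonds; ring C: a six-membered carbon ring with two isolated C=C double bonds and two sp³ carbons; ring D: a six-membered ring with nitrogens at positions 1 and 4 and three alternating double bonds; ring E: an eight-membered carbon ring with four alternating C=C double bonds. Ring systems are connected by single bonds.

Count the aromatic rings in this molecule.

2

Ring A has one sp³ carbon, so it is not fully conjugated — not aromatic (cycloheptatriene).
Ring B is planar and fully conjugated; 2 ring double bonds (4 π electrons) plus a heteroatom lone pair (2) give 6 π electrons. 6 = 4(1)+2, so ring B is aromatic (oxazole).
Ring C has two sp³ carbons, so it is not fully conjugated — not aromatic (1,4-cyclohexadiene).
Ring D is planar and fully conjugated; 3 ring double bonds give 6 π electrons. That satisfies 4n+2 with n=1, so ring D is aromatic (pyrazine).
Ring E has only sp² ring atoms; a planar conformation would have a fully conjugated π system of 8 electrons. But 8 = 4(2), which is 4n not 4n+2, so ring E is not aromatic (cyclooctatetraene) — cyclooctatetraene distorts into a non-planar tub to avoid antiaromaticity.
Aromatic: B, D. Total: 2.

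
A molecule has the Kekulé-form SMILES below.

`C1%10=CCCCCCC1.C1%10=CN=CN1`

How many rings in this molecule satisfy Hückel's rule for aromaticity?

The SMILES encodes an eight-membered carbon ring with one C=C double bond; a five-membered ring with nitrogens at positions 1 and 3 (one bearing H, one in a C=N bond) and two double bonds.
The 8-membered ring has six sp³ carbons, so it is not fully conjugated — not aromatic (cyclooctene).
The 5-membered ring with two nitrogens (one N–H, one =N–) is planar and fully conjugated; 2 ring double bonds (4 π electrons) plus a heteroatom lone pair (2) give 6 π electrons. 6 = 4(1)+2, so it is aromatic (imidazole).
1 of the 2 rings is aromatic. Total: 1.

1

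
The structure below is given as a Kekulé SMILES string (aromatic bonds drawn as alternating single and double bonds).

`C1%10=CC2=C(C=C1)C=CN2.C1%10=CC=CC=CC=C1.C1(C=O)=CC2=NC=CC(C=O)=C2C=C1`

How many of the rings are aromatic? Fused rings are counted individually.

The SMILES encodes a six-membered carbon ring with three alternating C=C double bonds, fused to a five-membered ring containing one N–H nitrogen and two C=C double bonds; an eight-membered carbon ring with four alternating C=C double bonds; two fused six-membered rings, each with three alternating double bonds; one ring is all carbon and the other has one ring nitrogen.
The fused 6/5-membered bicyclic (with one N–H) is a single π system with 9 sp² atoms and 10 π electrons from ring double bonds plus a heteroatom lone pair. 10 = 4(2)+2, so the system is aromatic and both rings count as aromatic (indole).
The 8-membered ring has only sp² ring atoms; a planar conformation would have a fully conjugated π system of 8 electrons. But 8 = 4(2), which is 4n not 4n+2, so it is not aromatic (cyclooctatetraene) — cyclooctatetraene distorts into a non-planar tub to avoid antiaromaticity.
The fused 6/6-membered bicyclic (with one nitrogen) is a single π system with 10 sp² atoms and 10 π electrons from ring double bonds. 10 = 4(2)+2, so the system is aromatic and both rings count as aromatic (quinoline).
4 of the 5 rings are aromatic. Total: 4.

4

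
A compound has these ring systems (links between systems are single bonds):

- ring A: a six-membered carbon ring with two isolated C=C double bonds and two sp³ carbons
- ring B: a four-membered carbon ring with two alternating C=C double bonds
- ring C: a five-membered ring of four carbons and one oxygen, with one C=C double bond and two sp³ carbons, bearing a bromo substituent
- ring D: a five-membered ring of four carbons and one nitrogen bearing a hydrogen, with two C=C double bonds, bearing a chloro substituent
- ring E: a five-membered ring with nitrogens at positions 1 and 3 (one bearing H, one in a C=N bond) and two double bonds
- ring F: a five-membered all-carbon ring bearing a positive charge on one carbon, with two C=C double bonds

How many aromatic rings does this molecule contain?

2

Ring A has two sp³ carbons, so it is not fully conjugated — not aromatic (1,4-cyclohexadiene).
Ring B has only sp² ring atoms; a planar conformation would have a fully conjugated π system of 4 electrons. But 4 = 4(1), which is 4n not 4n+2, so ring B is not aromatic (cyclobutadiene) — cyclobutadiene is antiaromatic and distorts to a rectangle.
Ring C has two sp³ carbons, so it is not fully conjugated — not aromatic (2,3-dihydrofuran).
Ring D is planar and fully conjugated; 2 ring double bonds (4 π electrons) plus a heteroatom lone pair (2) give 6 π electrons. Since 6 = 4n+2 (n=1), ring D is aromatic (pyrrole).
Ring E is fully conjugated (every ring atom contributes a p orbital); 2 ring double bonds (4 π electrons) plus a heteroatom lone pair (2) give 6 π electrons. 6 = 4(1)+2, so ring E is aromatic (imidazole).
Ring F has only sp² ring atoms; a planar conformation would have a fully conjugated π system of 4 electrons. But 4 = 4(1), which is 4n not 4n+2, so ring F is not aromatic (cyclopentadienyl cation).
Aromatic: D, E. Total: 2.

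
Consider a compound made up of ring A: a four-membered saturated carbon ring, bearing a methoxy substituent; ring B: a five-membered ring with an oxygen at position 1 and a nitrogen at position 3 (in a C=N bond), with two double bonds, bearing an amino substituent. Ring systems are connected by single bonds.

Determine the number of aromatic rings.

1

Ring A has only sp³ atoms, so it is not fully conjugated — not aromatic (cyclobutane).
Ring B is fully conjugated (every ring atom contributes a p orbital); 2 ring double bonds (4 π electrons) plus a heteroatom lone pair (2) give 6 π electrons. 6 = 4(1)+2, so ring B is aromatic (oxazole).
Aromatic: B. Total: 1.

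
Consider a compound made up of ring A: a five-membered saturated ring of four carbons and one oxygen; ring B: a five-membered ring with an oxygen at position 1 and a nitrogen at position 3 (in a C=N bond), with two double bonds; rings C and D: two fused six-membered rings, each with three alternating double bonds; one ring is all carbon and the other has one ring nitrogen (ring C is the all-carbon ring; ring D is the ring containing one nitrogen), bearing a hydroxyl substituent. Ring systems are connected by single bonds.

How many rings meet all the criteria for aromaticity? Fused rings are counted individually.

3

Ring A has only sp³ atoms, so it is not fully conjugated — not aromatic (tetrahydrofuran).
Ring B is planar and fully conjugated; 2 ring double bonds (4 π electrons) plus a heteroatom lone pair (2) give 6 π electrons. Since 6 = 4n+2 (n=1), ring B is aromatic (oxazole).
Rings C and D form a fused bicyclic system (with one nitrogen) with 10 sp² atoms and 10 π electrons from ring double bonds. 10 = 4(2)+2, so the system is aromatic and both rings count as aromatic (quinoline).
Aromatic: B, C, D. Total: 3.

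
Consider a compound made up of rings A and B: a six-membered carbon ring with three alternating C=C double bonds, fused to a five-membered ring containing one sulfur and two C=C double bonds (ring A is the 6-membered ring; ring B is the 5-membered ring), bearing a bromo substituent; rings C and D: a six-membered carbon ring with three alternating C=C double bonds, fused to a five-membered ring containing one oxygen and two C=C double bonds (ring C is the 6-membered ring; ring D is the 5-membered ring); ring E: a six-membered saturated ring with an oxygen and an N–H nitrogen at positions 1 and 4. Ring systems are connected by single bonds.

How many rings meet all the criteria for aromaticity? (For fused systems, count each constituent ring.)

4

Rings A and B form a fused bicyclic system (with one sulfur) with 9 sp² atoms and 10 π electrons from ring double bonds plus a heteroatom lone pair. 10 = 4(2)+2, so the system is aromatic and both rings count as aromatic (benzothiophene).
Rings C and D form a fused bicyclic system (with one oxygen) with 9 sp² atoms and 10 π electrons from ring double bonds plus a heteroatom lone pair. 10 = 4(2)+2, so the system is aromatic and both rings count as aromatic (benzofuran).
Ring E has only sp³ atoms, so it is not fully conjugated — not aromatic (morpholine).
Aromatic: A, B, C, D. Total: 4.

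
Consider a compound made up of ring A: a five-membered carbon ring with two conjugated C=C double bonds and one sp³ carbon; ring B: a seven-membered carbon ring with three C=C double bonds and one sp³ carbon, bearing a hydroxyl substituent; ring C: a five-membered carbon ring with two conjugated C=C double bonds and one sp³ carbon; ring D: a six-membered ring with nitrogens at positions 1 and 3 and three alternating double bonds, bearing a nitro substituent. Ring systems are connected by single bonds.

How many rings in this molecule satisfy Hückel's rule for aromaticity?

Ring A has one sp³ carbon, so it is not fully conjugated — not aromatic (cyclopentadiene).
Ring B has one sp³ carbon, so it is not fully conjugated — not aromatic (cycloheptatriene).
Ring C has one sp³ carbon, so it is not fully conjugated — not aromatic (cyclopentadiene).
Ring D is fully conjugated (every ring atom contributes a p orbital); 3 ring double bonds give 6 π electrons. Since 6 = 4n+2 (n=1), ring D is aromatic (pyrimidine).
Aromatic: D. Total: 1.

1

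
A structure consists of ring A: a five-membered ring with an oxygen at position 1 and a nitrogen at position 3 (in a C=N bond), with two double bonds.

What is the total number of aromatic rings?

1

Ring A is planar and fully conjugated; 2 ring double bonds (4 π electrons) plus a heteroatom lone pair (2) give 6 π electrons. Since 6 = 4n+2 (n=1), ring A is aromatic (oxazole).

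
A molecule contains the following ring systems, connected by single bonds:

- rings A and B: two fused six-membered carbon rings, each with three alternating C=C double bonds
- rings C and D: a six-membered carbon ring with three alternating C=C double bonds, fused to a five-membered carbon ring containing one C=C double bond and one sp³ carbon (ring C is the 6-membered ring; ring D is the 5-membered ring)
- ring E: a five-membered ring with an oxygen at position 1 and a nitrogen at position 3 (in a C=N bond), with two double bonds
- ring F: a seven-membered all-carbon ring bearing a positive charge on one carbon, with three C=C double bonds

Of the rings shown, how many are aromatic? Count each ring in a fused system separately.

Rings A and B form a fused bicyclic system with 10 sp² atoms and 10 π electrons from ring double bonds. 10 = 4(2)+2, so the system is aromatic and both rings count as aromatic (naphthalene).
Ring C is planar and fully conjugated; 3 ring double bonds give 6 π electrons. That satisfies 4n+2 with n=1, so ring C is aromatic (benzene ring).
Ring D has one sp³ carbon, so it is not fully conjugated — not aromatic (cyclopentene ring).
Ring E has a continuous p-orbital overlap around the ring; 2 ring double bonds (4 π electrons) plus a heteroatom lone pair (2) give 6 π electrons. Since 6 = 4n+2 (n=1), ring E is aromatic (oxazole).
Ring F is fully conjugated (every ring atom contributes a p orbital); 3 ring double bonds (6 π electrons) plus the carbocation's empty p orbital (0, but keeps the ring conjugated) give 6 π electrons. 6 = 4(1)+2, so ring F is aromatic (tropylium cation).
Aromatic: A, B, C, E, F. Total: 5.

5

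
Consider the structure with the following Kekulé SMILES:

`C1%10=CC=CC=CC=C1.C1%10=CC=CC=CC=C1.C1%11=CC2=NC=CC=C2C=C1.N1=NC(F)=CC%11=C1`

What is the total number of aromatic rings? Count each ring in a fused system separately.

3

The SMILES encodes an eight-membered carbon ring with four alternating C=C double bonds; an eight-membered carbon ring with four alternating C=C double bonds; two fused six-membered rings, each with three alternating double bonds; one ring is all carbon and the other has one ring nitrogen; a six-membered ring with two adjacent nitrogens and three alternating double bonds.
The 8-membered ring has only sp² ring atoms; a planar conformation would have a fully conjugated π system of 8 electrons. But 8 = 4(2), which is 4n not 4n+2, so it is not aromatic (cyclooctatetraene) — cyclooctatetraene distorts into a non-planar tub to avoid antiaromaticity.
The second 8-membered ring has only sp² ring atoms; a planar conformation would have a fully conjugated π system of 8 electrons. But 8 = 4(2), which is 4n not 4n+2, so it is not aromatic (cyclooctatetraene) — cyclooctatetraene distorts into a non-planar tub to avoid antiaromaticity.
The fused 6/6-membered bicyclic (with one nitrogen) is a single π system with 10 sp² atoms and 10 π electrons from ring double bonds. 10 = 4(2)+2, so the system is aromatic and both rings count as aromatic (quinoline).
The 6-membered ring with two nitrogens (1,2) is fully conjugated (every ring atom contributes a p orbital); 3 ring double bonds give 6 π electrons. Since 6 = 4n+2 (n=1), it is aromatic (pyridazine).
3 of the 5 rings are aromatic. Total: 3.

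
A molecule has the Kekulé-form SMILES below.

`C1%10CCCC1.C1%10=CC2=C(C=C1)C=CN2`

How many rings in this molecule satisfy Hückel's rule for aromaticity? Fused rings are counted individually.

The SMILES encodes a five-membered saturated carbon ring; a six-membered carbon ring with three alternating C=C double bonds, fused to a five-membered ring containing one N–H nitrogen and two C=C double bonds.
The 5-membered ring has only sp³ atoms, so it is not fully conjugated — not aromatic (cyclopentane).
The fused 6/5-membered bicyclic (with one N–H) is a single π system with 9 sp² atoms and 10 π electrons from ring double bonds plus a heteroatom lone pair. 10 = 4(2)+2, so the system is aromatic and both rings count as aromatic (indole).
2 of the 3 rings are aromatic. Total: 2.

2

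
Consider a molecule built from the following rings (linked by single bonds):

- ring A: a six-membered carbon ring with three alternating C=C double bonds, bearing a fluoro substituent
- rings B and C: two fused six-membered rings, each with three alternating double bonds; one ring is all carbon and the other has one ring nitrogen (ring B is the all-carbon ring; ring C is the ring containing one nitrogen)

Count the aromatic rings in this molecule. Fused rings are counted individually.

Ring A has a continuous p-orbital overlap around the ring; 3 ring double bonds give 6 π electrons. That satisfies 4n+2 with n=1, so ring A is aromatic (benzene).
Rings B and C form a fused bicyclic system (with one nitrogen) with 10 sp² atoms and 10 π electrons from ring double bonds. 10 = 4(2)+2, so the system is aromatic and both rings count as aromatic (quinoline).
Aromatic: A, B, C. Total: 3.

3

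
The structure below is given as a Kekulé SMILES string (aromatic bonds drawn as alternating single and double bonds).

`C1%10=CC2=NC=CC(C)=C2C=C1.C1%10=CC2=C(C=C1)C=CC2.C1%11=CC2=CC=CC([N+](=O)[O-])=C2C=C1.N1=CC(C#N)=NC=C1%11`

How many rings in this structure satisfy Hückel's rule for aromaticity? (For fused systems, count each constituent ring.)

6

The SMILES encodes two fused six-membered rings, each with three alternating double bonds; one ring is all carbon and the other has one ring nitrogen; a six-membered carbon ring with three alternating C=C double bonds, fused to a five-membered carbon ring containing one C=C double bond and one sp³ carbon; two fused six-membered carbon rings, each with three alternating C=C double bonds; a six-membered ring with nitrogens at positions 1 and 4 and three alternating double bonds.
The fused 6/6-membered bicyclic (with one nitrogen) is a single π system with 10 sp² atoms and 10 π electrons from ring double bonds. 10 = 4(2)+2, so the system is aromatic and both rings count as aromatic (quinoline).
The 6-membered ring has a continuous p-orbital overlap around the ring; 3 ring double bonds give 6 π electrons. 6 = 4(1)+2, so it is aromatic (benzene ring).
The 5-membered ring has one sp³ carbon, so it is not fully conjugated — not aromatic (cyclopentene ring).
The fused 6/6-membered bicyclic is a single π system with 10 sp² atoms and 10 π electrons from ring double bonds. 10 = 4(2)+2, so the system is aromatic and both rings count as aromatic (naphthalene).
The 6-membered ring with two nitrogens (1,4) has a continuous p-orbital overlap around the ring; 3 ring double bonds give 6 π electrons. That satisfies 4n+2 with n=1, so it is aromatic (pyrazine).
6 of the 7 rings are aromatic. Total: 6.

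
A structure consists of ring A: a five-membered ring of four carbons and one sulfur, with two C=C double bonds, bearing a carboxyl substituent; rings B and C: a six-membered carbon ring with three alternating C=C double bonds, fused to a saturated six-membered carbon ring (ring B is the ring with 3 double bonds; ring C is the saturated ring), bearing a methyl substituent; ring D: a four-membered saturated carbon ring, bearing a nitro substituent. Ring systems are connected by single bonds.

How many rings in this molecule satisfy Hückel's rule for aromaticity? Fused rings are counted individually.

Ring A has a continuous p-orbital overlap around the ring; 2 ring double bonds (4 π electrons) plus a heteroatom lone pair (2) give 6 π electrons. That satisfies 4n+2 with n=1, so ring A is aromatic (thiophene).
Ring B is planar and fully conjugated; 3 ring double bonds give 6 π electrons. 6 = 4(1)+2, so ring B is aromatic (benzene ring).
Ring C has four sp³ carbons, so it is not fully conjugated — not aromatic (cyclohexane ring).
Ring D has only sp³ atoms, so it is not fully conjugated — not aromatic (cyclobutane).
Aromatic: A, B. Total: 2.

2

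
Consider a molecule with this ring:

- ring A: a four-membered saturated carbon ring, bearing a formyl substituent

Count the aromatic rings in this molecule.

0

Ring A has only sp³ atoms, so it is not fully conjugated — not aromatic (cyclobutane).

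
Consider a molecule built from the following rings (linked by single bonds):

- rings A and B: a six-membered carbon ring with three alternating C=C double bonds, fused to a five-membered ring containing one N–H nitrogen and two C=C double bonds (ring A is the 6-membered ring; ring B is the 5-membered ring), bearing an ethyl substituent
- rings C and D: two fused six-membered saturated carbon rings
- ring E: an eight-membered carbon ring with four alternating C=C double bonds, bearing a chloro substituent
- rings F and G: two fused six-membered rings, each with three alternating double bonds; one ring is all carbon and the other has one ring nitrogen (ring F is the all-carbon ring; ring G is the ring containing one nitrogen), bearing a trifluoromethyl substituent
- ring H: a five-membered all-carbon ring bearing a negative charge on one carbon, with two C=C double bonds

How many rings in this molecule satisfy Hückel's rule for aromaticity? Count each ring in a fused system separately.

5

Rings A and B form a fused bicyclic system (with one N–H) with 9 sp² atoms and 10 π electrons from ring double bonds plus a heteroatom lone pair. 10 = 4(2)+2, so the system is aromatic and both rings count as aromatic (indole).
Ring C has only sp³ atoms, so it is not fully conjugated — not aromatic (cyclohexane ring).
Ring D has only sp³ atoms, so it is not fully conjugated — not aromatic (cyclohexane ring).
Ring E has only sp² ring atoms; a planar conformation would have a fully conjugated π system of 8 electrons. But 8 = 4(2), which is 4n not 4n+2, so ring E is not aromatic (cyclooctatetraene) — cyclooctatetraene distorts into a non-planar tub to avoid antiaromaticity.
Rings F and G form a fused bicyclic system (with one nitrogen) with 10 sp² atoms and 10 π electrons from ring double bonds. 10 = 4(2)+2, so the system is aromatic and both rings count as aromatic (quinoline).
Ring H has a continuous p-orbital overlap around the ring; 2 ring double bonds (4 π electrons) plus the carbanion lone pair (2) give 6 π electrons. Since 6 = 4n+2 (n=1), ring H is aromatic (cyclopentadienyl anion).
Aromatic: A, B, F, G, H. Total: 5.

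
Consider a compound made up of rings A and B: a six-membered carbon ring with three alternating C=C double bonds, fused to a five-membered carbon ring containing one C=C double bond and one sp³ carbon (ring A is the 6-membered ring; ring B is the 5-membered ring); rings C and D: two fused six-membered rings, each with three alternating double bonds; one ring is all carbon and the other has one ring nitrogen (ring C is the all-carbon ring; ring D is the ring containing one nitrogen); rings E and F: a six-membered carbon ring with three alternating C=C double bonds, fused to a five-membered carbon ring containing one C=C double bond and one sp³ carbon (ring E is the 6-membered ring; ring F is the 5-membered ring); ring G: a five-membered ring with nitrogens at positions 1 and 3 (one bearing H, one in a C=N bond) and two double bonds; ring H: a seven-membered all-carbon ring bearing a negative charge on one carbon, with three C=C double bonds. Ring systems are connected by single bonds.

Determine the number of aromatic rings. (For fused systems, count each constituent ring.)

5

Ring A is fully conjugated (every ring atom contributes a p orbital); 3 ring double bonds give 6 π electrons. Since 6 = 4n+2 (n=1), ring A is aromatic (benzene ring).
Ring B has one sp³ carbon, so it is not fully conjugated — not aromatic (cyclopentene ring).
Rings C and D form a fused bicyclic system (with one nitrogen) with 10 sp² atoms and 10 π electrons from ring double bonds. 10 = 4(2)+2, so the system is aromatic and both rings count as aromatic (quinoline).
Ring E has a continuous p-orbital overlap around the ring; 3 ring double bonds give 6 π electrons. That satisfies 4n+2 with n=1, so ring E is aromatic (benzene ring).
Ring F has one sp³ carbon, so it is not fully conjugated — not aromatic (cyclopentene ring).
Ring G is planar and fully conjugated; 2 ring double bonds (4 π electrons) plus a heteroatom lone pair (2) give 6 π electrons. Since 6 = 4n+2 (n=1), ring G is aromatic (imidazole).
Ring H has only sp² ring atoms; a planar conformation would have a fully conjugated π system of 8 electrons. But 8 = 4(2), which is 4n not 4n+2, so ring H is not aromatic (cycloheptatrienyl anion).
Aromatic: A, C, D, E, G. Total: 5.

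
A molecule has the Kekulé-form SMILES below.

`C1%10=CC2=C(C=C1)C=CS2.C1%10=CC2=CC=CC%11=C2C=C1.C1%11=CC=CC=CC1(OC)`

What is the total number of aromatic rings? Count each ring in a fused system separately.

4

The SMILES encodes a six-membered carbon ring with three alternating C=C double bonds, fused to a five-membered ring containing one sulfur and two C=C double bonds; two fused six-membered carbon rings, each with three alternating C=C double bonds; a seven-membered carbon ring with three C=C double bonds and one sp³ carbon.
The fused 6/5-membered bicyclic (with one sulfur) is a single π system with 9 sp² atoms and 10 π electrons from ring double bonds plus a heteroatom lone pair. 10 = 4(2)+2, so the system is aromatic and both rings count as aromatic (benzothiophene).
The fused 6/6-membered bicyclic is a single π system with 10 sp² atoms and 10 π electrons from ring double bonds. 10 = 4(2)+2, so the system is aromatic and both rings count as aromatic (naphthalene).
The 7-membered ring has one sp³ carbon, so it is not fully conjugated — not aromatic (cycloheptatriene).
4 of the 5 rings are aromatic. Total: 4.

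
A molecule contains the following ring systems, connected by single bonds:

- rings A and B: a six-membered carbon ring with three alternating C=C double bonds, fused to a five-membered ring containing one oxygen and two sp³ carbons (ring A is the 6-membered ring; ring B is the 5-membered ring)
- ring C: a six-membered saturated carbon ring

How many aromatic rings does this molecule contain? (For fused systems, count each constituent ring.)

1

Ring A has a continuous p-orbital overlap around the ring; 3 ring double bonds give 6 π electrons. 6 = 4(1)+2, so ring A is aromatic (benzene ring).
Ring B has two sp³ carbons, so it is not fully conjugated — not aromatic (oxolane ring).
Ring C has only sp³ atoms, so it is not fully conjugated — not aromatic (cyclohexane).
Aromatic: A. Total: 1.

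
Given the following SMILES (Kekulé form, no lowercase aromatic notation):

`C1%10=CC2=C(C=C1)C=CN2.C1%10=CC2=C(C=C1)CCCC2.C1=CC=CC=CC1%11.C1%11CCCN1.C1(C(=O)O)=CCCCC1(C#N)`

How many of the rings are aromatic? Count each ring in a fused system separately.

The SMILES encodes a six-membered carbon ring with three alternating C=C double bonds, fused to a five-membered ring containing one N–H nitrogen and two C=C double bonds; a six-membered carbon ring with three alternating C=C double bonds, fused to a saturated six-membered carbon ring; a seven-membered carbon ring with three C=C double bonds and one sp³ carbon; a five-membered saturated ring of four carbons and one N–H nitrogen; a six-membered carbon ring with one C=C double bond.
The fused 6/5-membered bicyclic (with one N–H) is a single π system with 9 sp² atoms and 10 π electrons from ring double bonds plus a heteroatom lone pair. 10 = 4(2)+2, so the system is aromatic and both rings count as aromatic (indole).
The 6-membered ring is planar and fully conjugated; 3 ring double bonds give 6 π electrons. That satisfies 4n+2 with n=1, so it is aromatic (benzene ring).
The second 6-membered ring has four sp³ carbons, so it is not fully conjugated — not aromatic (cyclohexane ring).
The 7-membered ring has one sp³ carbon, so it is not fully conjugated — not aromatic (cycloheptatriene).
The 5-membered ring with one N–H has only sp³ atoms, so it is not fully conjugated — not aromatic (pyrrolidine).
The third 6-membered ring has four sp³ carbons, so it is not fully conjugated — not aromatic (cyclohexene).
3 of the 7 rings are aromatic. Total: 3.

3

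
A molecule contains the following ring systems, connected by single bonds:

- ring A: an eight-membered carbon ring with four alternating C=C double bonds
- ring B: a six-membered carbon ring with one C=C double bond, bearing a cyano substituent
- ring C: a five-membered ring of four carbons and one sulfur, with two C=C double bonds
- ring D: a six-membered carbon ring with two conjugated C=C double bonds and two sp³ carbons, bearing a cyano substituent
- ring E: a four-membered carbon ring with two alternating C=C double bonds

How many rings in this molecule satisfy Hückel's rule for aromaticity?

Ring A has only sp² ring atoms; a planar conformation would have a fully conjugated π system of 8 electrons. But 8 = 4(2), which is 4n not 4n+2, so ring A is not aromatic (cyclooctatetraene) — cyclooctatetraene distorts into a non-planar tub to avoid antiaromaticity.
Ring B has four sp³ carbons, so it is not fully conjugated — not aromatic (cyclohexene).
Ring C is planar and fully conjugated; 2 ring double bonds (4 π electrons) plus a heteroatom lone pair (2) give 6 π electrons. 6 = 4(1)+2, so ring C is aromatic (thiophene).
Ring D has two sp³ carbons, so it is not fully conjugated — not aromatic (1,3-cyclohexadiene).
Ring E has only sp² ring atoms; a planar conformation would have a fully conjugated π system of 4 electrons. But 4 = 4(1), which is 4n not 4n+2, so ring E is not aromatic (cyclobutadiene) — cyclobutadiene is antiaromatic and distorts to a rectangle.
Aromatic: C. Total: 1.

1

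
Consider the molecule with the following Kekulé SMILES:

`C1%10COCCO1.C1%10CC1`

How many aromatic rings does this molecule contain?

0

The SMILES encodes a six-membered saturated ring with oxygens at positions 1 and 4; a three-membered saturated carbon ring.
The 6-membered ring with two oxygens (1,4) has only sp³ atoms, so it is not fully conjugated — not aromatic (1,4-dioxane).
The 3-membered ring has only sp³ atoms, so it is not fully conjugated — not aromatic (cyclopropane).
None of the rings are aromatic. Total: 0.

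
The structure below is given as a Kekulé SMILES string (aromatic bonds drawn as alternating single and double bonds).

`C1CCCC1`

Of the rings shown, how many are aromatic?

The SMILES encodes a five-membered saturated carbon ring.
The 5-membered ring has only sp³ atoms, so it is not fully conjugated — not aromatic (cyclopentane).

0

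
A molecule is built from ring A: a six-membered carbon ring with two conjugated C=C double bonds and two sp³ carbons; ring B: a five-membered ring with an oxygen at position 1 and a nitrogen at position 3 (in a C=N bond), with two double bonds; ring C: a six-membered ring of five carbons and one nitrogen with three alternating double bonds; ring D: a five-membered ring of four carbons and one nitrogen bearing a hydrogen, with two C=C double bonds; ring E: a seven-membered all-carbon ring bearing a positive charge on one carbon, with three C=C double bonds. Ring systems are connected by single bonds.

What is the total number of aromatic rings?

4

Ring A has two sp³ carbons, so it is not fully conjugated — not aromatic (1,3-cyclohexadiene).
Ring B has a continuous p-orbital overlap around the ring; 2 ring double bonds (4 π electrons) plus a heteroatom lone pair (2) give 6 π electrons. That satisfies 4n+2 with n=1, so ring B is aromatic (oxazole).
Ring C is fully conjugated (every ring atom contributes a p orbital); 3 ring double bonds give 6 π electrons. 6 = 4(1)+2, so ring C is aromatic (pyridine).
Ring D is planar and fully conjugated; 2 ring double bonds (4 π electrons) plus a heteroatom lone pair (2) give 6 π electrons. 6 = 4(1)+2, so ring D is aromatic (pyrrole).
Ring E is fully conjugated (every ring atom contributes a p orbital); 3 ring double bonds (6 π electrons) plus the carbocation's empty p orbital (0, but keeps the ring conjugated) give 6 π electrons. Since 6 = 4n+2 (n=1), ring E is aromatic (tropylium cation).
Aromatic: B, C, D, E. Total: 4.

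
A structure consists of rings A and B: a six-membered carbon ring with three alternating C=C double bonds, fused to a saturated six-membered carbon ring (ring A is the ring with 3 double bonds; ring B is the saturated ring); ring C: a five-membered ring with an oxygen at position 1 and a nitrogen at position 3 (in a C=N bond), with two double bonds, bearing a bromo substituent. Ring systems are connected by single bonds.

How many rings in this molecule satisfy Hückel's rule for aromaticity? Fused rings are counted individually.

2

Ring A has a continuous p-orbital overlap around the ring; 3 ring double bonds give 6 π electrons. Since 6 = 4n+2 (n=1), ring A is aromatic (benzene ring).
Ring B has four sp³ carbons, so it is not fully conjugated — not aromatic (cyclohexane ring).
Ring C is planar and fully conjugated; 2 ring double bonds (4 π electrons) plus a heteroatom lone pair (2) give 6 π electrons. 6 = 4(1)+2, so ring C is aromatic (oxazole).
Aromatic: A, C. Total: 2.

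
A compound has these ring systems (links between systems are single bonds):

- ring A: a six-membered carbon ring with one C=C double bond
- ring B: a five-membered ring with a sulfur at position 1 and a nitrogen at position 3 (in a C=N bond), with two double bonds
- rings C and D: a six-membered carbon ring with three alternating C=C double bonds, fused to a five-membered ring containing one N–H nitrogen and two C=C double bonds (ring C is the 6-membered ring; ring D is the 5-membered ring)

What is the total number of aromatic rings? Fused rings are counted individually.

3

Ring A has four sp³ carbons, so it is not fully conjugated — not aromatic (cyclohexene).
Ring B has a continuous p-orbital overlap around the ring; 2 ring double bonds (4 π electrons) plus a heteroatom lone pair (2) give 6 π electrons. 6 = 4(1)+2, so ring B is aromatic (thiazole).
Rings C and D form a fused bicyclic system (with one N–H) with 9 sp² atoms and 10 π electrons from ring double bonds plus a heteroatom lone pair. 10 = 4(2)+2, so the system is aromatic and both rings count as aromatic (indole).
Aromatic: B, C, D. Total: 3.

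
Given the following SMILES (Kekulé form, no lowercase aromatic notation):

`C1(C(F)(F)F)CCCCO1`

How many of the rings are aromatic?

The SMILES encodes a six-membered saturated ring of five carbons and one oxygen.
The 6-membered ring with one oxygen has only sp³ atoms, so it is not fully conjugated — not aromatic (tetrahydropyran).

0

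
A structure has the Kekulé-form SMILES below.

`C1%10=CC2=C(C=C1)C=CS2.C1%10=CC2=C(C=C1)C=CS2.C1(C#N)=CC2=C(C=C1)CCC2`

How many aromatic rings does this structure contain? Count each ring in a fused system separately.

The SMILES encodes a six-membered carbon ring with three alternating C=C double bonds, fused to a five-membered ring containing one sulfur and two C=C double bonds; a six-membered carbon ring with three alternating C=C double bonds, fused to a five-membered ring containing one sulfur and two C=C double bonds; a six-membered carbon ring with three alternating C=C double bonds, fused to a saturated five-membered carbon ring.
The fused 6/5-membered bicyclic (with one sulfur) is a single π system with 9 sp² atoms and 10 π electrons from ring double bonds plus a heteroatom lone pair. 10 = 4(2)+2, so the system is aromatic and both rings count as aromatic (benzothiophene).
The fused 6/5-membered bicyclic (with one sulfur) is a single π system with 9 sp² atoms and 10 π electrons from ring double bonds plus a heteroatom lone pair. 10 = 4(2)+2, so the system is aromatic and both rings count as aromatic (benzothiophene).
The 6-membered ring has a continuous p-orbital overlap around the ring; 3 ring double bonds give 6 π electrons. That satisfies 4n+2 with n=1, so it is aromatic (benzene ring).
The 5-membered ring has three sp³ carbons, so it is not fully conjugated — not aromatic (cyclopentane ring).
5 of the 6 rings are aromatic. Total: 5.

5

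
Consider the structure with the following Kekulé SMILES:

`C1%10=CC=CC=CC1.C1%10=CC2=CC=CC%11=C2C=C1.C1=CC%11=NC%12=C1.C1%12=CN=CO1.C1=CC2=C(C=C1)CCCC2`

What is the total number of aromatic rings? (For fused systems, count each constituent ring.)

5

The SMILES encodes a seven-membered carbon ring with three C=C double bonds and one sp³ carbon; two fused six-membered carbon rings, each with three alternating C=C double bonds; a six-membered ring of five carbons and one nitrogen with three alternating double bonds; a five-membered ring with an oxygen at position 1 and a nitrogen at position 3 (in a C=N bond), with two double bonds; a six-membered carbon ring with three alternating C=C double bonds, fused to a saturated six-membered carbon ring.
The 7-membered ring has one sp³ carbon, so it is not fully conjugated — not aromatic (cycloheptatriene).
The fused 6/6-membered bicyclic is a single π system with 10 sp² atoms and 10 π electrons from ring double bonds. 10 = 4(2)+2, so the system is aromatic and both rings count as aromatic (naphthalene).
The 6-membered ring with one nitrogen has a continuous p-orbital overlap around the ring; 3 ring double bonds give 6 π electrons. 6 = 4(1)+2, so it is aromatic (pyridine).
The 5-membered ring with one oxygen and one =N– has a continuous p-orbital overlap around the ring; 2 ring double bonds (4 π electrons) plus a heteroatom lone pair (2) give 6 π electrons. 6 = 4(1)+2, so it is aromatic (oxazole).
The 6-membered ring is planar and fully conjugated; 3 ring double bonds give 6 π electrons. That satisfies 4n+2 with n=1, so it is aromatic (benzene ring).
The second 6-membered ring has four sp³ carbons, so it is not fully conjugated — not aromatic (cyclohexane ring).
5 of the 7 rings are aromatic. Total: 5.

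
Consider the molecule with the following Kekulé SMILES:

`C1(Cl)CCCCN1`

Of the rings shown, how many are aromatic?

0

The SMILES encodes a six-membered saturated ring of five carbons and one N–H nitrogen.
The 6-membered ring with one N–H has only sp³ atoms, so it is not fully conjugated — not aromatic (piperidine).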